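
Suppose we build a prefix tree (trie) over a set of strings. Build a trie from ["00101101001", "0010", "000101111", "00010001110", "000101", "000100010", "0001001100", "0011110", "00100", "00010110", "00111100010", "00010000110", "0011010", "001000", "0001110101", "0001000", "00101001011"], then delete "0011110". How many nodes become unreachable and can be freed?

A node on "0011110"'s path can go only if nothing else ends at it or branches off below it.
Every node on "0011110" is still needed (e.g. by "00111100010"), so nothing is freed.
Nodes removed: 0

0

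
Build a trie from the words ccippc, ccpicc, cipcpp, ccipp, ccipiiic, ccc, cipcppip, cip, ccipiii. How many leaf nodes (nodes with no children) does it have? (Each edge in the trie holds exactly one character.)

5

A leaf is a node with no children — equivalently, the end of a word that is not a proper prefix of any other stored word.
Those words: "ccc", "ccipiiic", "ccippc", "ccpicc", "cipcppip"
Leaf count: 5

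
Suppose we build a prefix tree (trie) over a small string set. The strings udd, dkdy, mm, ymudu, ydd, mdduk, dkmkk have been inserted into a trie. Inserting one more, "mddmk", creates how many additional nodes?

2

Walking "mddmk" from the root, the first 3 characters ("mdd") follow existing edges; "m" is the first miss.
Each of the 2 remaining characters creates one node.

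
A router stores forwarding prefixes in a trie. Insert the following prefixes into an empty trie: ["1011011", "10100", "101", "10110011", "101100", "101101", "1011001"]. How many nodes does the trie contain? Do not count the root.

12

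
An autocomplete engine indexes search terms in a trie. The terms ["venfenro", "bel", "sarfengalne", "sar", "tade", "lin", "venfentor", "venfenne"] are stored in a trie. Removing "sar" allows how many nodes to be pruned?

A node on "sar"'s path can go only if nothing else ends at it or branches off below it.
Every node on "sar" is still needed (e.g. by "sarfengalne"), so nothing is freed.
Nodes removed: 0

0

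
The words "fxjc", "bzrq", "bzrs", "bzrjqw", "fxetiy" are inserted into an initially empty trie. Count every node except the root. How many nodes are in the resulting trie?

16

Count nodes per top-level branch (shared prefixes stored once):
  'b'-branch (bzrjqw, bzrq, bzrs): 8 nodes
  'f'-branch (fxetiy, fxjc): 8 nodes
Sum: 16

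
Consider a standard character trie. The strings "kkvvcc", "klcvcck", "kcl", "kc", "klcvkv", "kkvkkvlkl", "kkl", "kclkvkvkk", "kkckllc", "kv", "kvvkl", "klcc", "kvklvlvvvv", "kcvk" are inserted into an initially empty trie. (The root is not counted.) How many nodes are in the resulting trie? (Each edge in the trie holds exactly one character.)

49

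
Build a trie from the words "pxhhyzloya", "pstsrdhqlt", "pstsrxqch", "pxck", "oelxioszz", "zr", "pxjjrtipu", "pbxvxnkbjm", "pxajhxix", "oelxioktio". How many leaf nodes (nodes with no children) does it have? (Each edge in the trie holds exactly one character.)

10

A leaf is a node with no children — equivalently, the end of a word that is not a proper prefix of any other stored word.
Those words: "oelxioktio", "oelxioszz", "pbxvxnkbjm", "pstsrdhqlt", "pstsrxqch", "pxajhxix", "pxck", "pxhhyzloya", "pxjjrtipu", "zr"
Leaf count: 10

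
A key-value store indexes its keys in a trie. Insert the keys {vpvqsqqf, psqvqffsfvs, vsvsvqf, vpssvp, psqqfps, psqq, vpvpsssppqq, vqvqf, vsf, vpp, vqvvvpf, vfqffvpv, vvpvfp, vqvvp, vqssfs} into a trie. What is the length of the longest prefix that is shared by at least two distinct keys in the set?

Look for the deepest trie node that still has at least two words in its subtree.
"psqq" and "psqqfps" agree on "psqq" (4 characters) before diverging; nothing deeper is shared.
Longest shared-prefix length: 4

4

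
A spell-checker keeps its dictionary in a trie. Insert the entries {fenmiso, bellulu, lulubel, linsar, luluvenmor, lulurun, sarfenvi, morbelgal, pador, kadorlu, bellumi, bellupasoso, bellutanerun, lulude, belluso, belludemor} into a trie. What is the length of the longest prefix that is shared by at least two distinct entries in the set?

5

Equivalently: take the maximum, over all pairs, of their longest common prefix length.
e.g. "belludemor" and "bellulu" share the prefix "bellu" of length 5; no pair shares a longer one.
Longest shared-prefix length: 5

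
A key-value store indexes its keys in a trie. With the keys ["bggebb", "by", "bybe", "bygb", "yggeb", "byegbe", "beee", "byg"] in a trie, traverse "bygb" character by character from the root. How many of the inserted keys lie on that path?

3

Check each prefix of "bygb" against the stored set — each match is an end-marker on the path.
Prefixes of the query that are stored words: "by", "byg", "bygb"
Count: 3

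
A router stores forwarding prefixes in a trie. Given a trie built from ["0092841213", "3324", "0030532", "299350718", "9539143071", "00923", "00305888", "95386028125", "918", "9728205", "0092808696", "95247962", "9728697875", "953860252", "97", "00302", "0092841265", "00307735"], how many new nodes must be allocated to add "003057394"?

Walking "003057394" from the root, the first 5 characters ("00305") follow existing edges; "7" is the first miss.
New nodes needed: |"003057394"| − 5 = 9 − 5 = 4.

4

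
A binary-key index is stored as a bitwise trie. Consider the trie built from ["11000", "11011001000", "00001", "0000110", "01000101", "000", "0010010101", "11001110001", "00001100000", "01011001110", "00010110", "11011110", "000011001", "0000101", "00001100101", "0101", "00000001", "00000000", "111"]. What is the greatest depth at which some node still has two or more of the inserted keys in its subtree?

Equivalently: take the maximum, over all pairs, of their longest common prefix length.
"000011001" and "00001100101" agree on "000011001" (9 characters) before diverging; nothing deeper is shared.
Longest shared-prefix length: 9

9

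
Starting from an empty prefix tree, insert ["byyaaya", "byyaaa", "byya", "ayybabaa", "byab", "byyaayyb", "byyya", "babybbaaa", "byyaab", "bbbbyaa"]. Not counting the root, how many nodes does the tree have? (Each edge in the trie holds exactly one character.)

Count nodes per top-level branch (shared prefixes stored once):
  'a'-branch (ayybabaa): 8 nodes
  'b'-branch (babybbaaa, bbbbyaa, byab, byya, byyaaa, byyaab, byyaaya, byyaayyb, byyya): 29 nodes
Sum: 37

37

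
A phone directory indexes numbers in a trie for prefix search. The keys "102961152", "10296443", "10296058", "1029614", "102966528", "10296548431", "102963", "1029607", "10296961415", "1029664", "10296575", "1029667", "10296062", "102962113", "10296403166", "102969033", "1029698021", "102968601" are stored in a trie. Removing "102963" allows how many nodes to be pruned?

A node on "102963"'s path can go only if nothing else ends at it or branches off below it.
The suffix "3" (1 node) is used only by "102963"; the node for "10296" still has the child "1", so pruning stops there.
Nodes removed: 1

1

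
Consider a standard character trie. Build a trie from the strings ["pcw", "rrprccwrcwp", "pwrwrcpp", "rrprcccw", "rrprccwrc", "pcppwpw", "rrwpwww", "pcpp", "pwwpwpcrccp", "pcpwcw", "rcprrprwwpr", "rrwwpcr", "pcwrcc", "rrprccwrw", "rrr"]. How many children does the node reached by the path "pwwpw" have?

Walk "pwwpw" from the root, arriving at one node.
Characters that immediately follow "pwwpw" among the stored strings: {p}.
That node has 1 child edge.

1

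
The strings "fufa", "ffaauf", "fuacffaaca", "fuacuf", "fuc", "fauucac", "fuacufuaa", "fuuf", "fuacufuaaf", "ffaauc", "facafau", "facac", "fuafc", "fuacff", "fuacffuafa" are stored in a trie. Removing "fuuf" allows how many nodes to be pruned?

2

Walk "fuuf" from the leaf back toward the root, removing each node that no remaining word uses.
The suffix "uf" (2 nodes) is used only by "fuuf"; the node for "fu" still has the child "f", so pruning stops there.
Nodes removed: 2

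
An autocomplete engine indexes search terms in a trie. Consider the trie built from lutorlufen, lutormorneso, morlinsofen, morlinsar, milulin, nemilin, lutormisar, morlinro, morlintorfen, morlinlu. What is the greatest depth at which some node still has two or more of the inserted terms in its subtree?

7

Equivalently: take the maximum, over all pairs, of their longest common prefix length.
"morlinsar" and "morlinsofen" agree on "morlins" (7 characters) before diverging; nothing deeper is shared.
Longest shared-prefix length: 7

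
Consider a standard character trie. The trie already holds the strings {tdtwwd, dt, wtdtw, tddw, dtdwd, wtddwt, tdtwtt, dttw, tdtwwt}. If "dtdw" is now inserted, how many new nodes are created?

Every character of "dtdw" already lies on an existing path (it is a prefix of some stored word).
No new nodes are needed: 0.

0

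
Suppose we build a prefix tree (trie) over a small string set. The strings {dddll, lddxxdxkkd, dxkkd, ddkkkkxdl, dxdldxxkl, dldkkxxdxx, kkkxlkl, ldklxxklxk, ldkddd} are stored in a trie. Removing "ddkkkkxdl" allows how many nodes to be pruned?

7

After clearing the end-marker at "ddkkkkxdl", prune upward until reaching a node still needed by another word.
The suffix "kkkkxdl" (7 nodes) is used only by "ddkkkkxdl"; the node for "dd" still has the child "d", so pruning stops there.
Nodes removed: 7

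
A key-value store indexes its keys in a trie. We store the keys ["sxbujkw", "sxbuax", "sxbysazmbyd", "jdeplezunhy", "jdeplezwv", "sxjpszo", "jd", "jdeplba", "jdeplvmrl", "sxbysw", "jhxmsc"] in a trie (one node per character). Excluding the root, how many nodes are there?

47

Insert word by word; a character creates a node only if that edge doesn't already exist:
  "sxbujkw" → 7 new (s, x, b, u, j, k, w)
  "sxbuax" → prefix "sxbu" already present; 2 new (a, x)
  "sxbysazmbyd" → prefix "sxb" already present; 8 new (y, s, a, z, m, b, y, d)
  "jdeplezunhy" → 11 new (j, d, e, p, l, e, z, u, n, h, y)
  "jdeplezwv" → prefix "jdeplez" already present; 2 new (w, v)
  "sxjpszo" → prefix "sx" already present; 5 new (j, p, s, z, o)
  "jd" → prefix "jd" already present; 0 new (none)
  "jdeplba" → prefix "jdepl" already present; 2 new (b, a)
  "jdeplvmrl" → prefix "jdepl" already present; 4 new (v, m, r, l)
  "sxbysw" → prefix "sxbys" already present; 1 new (w)
  "jhxmsc" → prefix "j" already present; 5 new (h, x, m, s, c)
Total nodes = 7 + 2 + 8 + 11 + 2 + 5 + 0 + 2 + 4 + 1 + 5 = 47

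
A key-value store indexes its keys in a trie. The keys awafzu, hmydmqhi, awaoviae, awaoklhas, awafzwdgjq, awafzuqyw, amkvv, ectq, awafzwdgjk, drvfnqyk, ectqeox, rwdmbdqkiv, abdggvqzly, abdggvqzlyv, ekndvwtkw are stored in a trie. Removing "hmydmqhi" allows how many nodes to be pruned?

A node on "hmydmqhi"'s path can go only if nothing else ends at it or branches off below it.
No other word shares any prefix with "hmydmqhi", so all 8 of its nodes go.
Nodes removed: 8

8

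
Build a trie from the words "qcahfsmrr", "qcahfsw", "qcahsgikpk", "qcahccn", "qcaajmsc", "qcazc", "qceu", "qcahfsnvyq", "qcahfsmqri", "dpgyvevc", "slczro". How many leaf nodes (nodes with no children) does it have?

11

Leaves are exactly the stored words that no other stored word extends.
Those words: "dpgyvevc", "qcaajmsc", "qcahccn", "qcahfsmqri", "qcahfsmrr", "qcahfsnvyq", "qcahfsw", "qcahsgikpk", "qcazc", "qceu", "slczro"
Leaf count: 11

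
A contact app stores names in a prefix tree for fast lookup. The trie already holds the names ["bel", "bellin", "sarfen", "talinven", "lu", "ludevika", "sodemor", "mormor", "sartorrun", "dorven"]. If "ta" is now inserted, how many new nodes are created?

Every character of "ta" already lies on an existing path (it is a prefix of some stored word).
No new nodes are needed: 0.

0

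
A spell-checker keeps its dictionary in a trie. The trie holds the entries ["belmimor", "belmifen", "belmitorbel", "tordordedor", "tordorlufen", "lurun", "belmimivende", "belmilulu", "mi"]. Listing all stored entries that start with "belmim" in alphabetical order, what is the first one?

Words with prefix "belmim", in lexicographic order: "belmimivende", "belmimor"
The 1st is belmimivende.

belmimivende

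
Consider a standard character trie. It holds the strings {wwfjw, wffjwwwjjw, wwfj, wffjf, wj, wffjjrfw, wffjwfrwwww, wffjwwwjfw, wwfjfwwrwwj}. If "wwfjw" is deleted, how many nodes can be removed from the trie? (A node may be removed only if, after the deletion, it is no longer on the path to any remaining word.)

1

A node on "wwfjw"'s path can go only if nothing else ends at it or branches off below it.
The suffix "w" (1 node) is used only by "wwfjw"; the node for "wwfj" still has the child "f", so pruning stops there.
Nodes removed: 1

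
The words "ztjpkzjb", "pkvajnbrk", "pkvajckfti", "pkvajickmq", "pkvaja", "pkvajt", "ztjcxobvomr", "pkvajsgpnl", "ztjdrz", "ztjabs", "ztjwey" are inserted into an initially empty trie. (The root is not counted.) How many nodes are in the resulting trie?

Count nodes per top-level branch (shared prefixes stored once):
  'p'-branch (pkvaja, pkvajckfti, pkvajickmq, pkvajnbrk, pkvajsgpnl, pkvajt): 26 nodes
  'z'-branch (ztjabs, ztjcxobvomr, ztjdrz, ztjpkzjb, ztjwey): 25 nodes
Sum: 51

51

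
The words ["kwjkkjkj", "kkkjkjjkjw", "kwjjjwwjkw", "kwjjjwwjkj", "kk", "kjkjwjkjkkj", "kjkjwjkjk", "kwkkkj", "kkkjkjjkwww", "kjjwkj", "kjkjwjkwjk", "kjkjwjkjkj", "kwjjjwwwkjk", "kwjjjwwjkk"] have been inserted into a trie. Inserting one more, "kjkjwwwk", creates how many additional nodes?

3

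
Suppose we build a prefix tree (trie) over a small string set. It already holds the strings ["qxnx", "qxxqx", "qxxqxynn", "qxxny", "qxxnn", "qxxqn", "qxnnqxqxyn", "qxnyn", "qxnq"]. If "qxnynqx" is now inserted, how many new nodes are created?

2

The longest prefix of "qxnynqx" already in the trie is "qxnyn" (length 5).
New nodes needed: |"qxnynqx"| − 5 = 7 − 5 = 2.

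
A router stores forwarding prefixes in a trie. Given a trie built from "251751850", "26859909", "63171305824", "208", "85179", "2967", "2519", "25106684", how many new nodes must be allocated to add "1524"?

4

No existing word starts with "1", so every character of "1524" needs a new node.
4 − 0 = 4 new nodes.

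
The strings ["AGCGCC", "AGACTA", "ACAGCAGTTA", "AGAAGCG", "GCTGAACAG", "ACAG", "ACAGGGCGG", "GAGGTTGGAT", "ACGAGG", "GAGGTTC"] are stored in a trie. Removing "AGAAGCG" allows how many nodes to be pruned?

4

After clearing the end-marker at "AGAAGCG", prune upward until reaching a node still needed by another word.
The suffix "AGCG" (4 nodes) is used only by "AGAAGCG"; the node for "AGA" still has the child "C", so pruning stops there.
Nodes removed: 4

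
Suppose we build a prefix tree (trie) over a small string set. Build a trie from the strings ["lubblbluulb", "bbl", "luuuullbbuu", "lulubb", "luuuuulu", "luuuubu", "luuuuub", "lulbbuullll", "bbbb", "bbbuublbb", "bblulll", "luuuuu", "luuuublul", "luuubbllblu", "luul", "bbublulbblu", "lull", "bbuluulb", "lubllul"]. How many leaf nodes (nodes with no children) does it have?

Leaves are exactly the stored words that no other stored word extends.
Those words: "bbbb", "bbbuublbb", "bblulll", "bbublulbblu", "bbuluulb", "lubblbluulb", "lubllul", "lulbbuullll", "lull", "lulubb", "luul", "luuubbllblu", "luuuublul", "luuuubu", "luuuullbbuu", "luuuuub", "luuuuulu"
Leaf count: 17

17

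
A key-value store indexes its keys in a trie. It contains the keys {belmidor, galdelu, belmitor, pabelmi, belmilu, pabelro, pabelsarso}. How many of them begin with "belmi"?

Filter for entries beginning with "belmi":
Matches: "belmidor", "belmilu", "belmitor"
Count: 3

3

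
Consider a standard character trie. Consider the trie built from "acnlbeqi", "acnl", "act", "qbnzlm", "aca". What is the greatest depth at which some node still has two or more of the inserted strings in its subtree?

4

Equivalently: take the maximum, over all pairs, of their longest common prefix length.
"acnl" and "acnlbeqi" agree on "acnl" (4 characters) before diverging; nothing deeper is shared.
Longest shared-prefix length: 4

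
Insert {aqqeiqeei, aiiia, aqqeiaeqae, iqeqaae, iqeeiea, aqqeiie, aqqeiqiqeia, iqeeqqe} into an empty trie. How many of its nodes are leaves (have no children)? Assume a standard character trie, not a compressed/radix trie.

Leaves are exactly the stored words that no other stored word extends.
Those words: "aiiia", "aqqeiaeqae", "aqqeiie", "aqqeiqeei", "aqqeiqiqeia", "iqeeiea", "iqeeqqe", "iqeqaae"
Leaf count: 8

8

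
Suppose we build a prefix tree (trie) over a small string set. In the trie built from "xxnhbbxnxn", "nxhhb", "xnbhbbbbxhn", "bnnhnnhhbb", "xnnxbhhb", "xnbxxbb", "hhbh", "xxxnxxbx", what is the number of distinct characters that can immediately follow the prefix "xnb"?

The children of the "xnb" node are the distinct next characters among strings starting with "xnb".
Distinct next characters after "xnb": h, x.
That node has 2 child edges.

2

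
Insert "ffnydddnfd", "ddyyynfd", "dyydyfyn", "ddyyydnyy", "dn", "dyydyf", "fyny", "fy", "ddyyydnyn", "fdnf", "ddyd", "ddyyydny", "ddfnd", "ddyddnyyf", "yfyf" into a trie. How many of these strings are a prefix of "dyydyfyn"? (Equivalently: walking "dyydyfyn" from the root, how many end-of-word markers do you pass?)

2

Traverse "dyydyfyn" character by character; count nodes along the way that are marked as word ends.
Prefixes of the query that are stored words: "dyydyf", "dyydyfyn"
Count: 2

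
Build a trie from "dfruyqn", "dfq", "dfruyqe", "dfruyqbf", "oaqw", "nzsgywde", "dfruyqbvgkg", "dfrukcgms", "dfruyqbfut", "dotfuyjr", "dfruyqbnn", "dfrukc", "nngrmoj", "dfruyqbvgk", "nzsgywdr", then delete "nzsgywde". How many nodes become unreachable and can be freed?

1

After clearing the end-marker at "nzsgywde", prune upward until reaching a node still needed by another word.
The suffix "e" (1 node) is used only by "nzsgywde"; the node for "nzsgywd" still has the child "r", so pruning stops there.
Nodes removed: 1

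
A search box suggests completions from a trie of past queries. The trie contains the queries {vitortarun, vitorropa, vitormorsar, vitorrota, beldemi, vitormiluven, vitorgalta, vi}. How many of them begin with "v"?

Traverse to the node for "v", then collect every word in that subtree.
Words under "v": vi, vitorgalta, vitormiluven, vitormorsar, vitorropa, vitorrota, vitortarun
Count: 7

7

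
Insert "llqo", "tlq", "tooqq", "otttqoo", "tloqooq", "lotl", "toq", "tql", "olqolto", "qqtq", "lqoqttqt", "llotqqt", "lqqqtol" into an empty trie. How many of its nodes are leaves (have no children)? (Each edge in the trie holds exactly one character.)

13

Leaves are exactly the stored words that no other stored word extends.
Those words: "llotqqt", "llqo", "lotl", "lqoqttqt", "lqqqtol", "olqolto", "otttqoo", "qqtq", "tloqooq", "tlq", "tooqq", "toq", "tql"
Leaf count: 13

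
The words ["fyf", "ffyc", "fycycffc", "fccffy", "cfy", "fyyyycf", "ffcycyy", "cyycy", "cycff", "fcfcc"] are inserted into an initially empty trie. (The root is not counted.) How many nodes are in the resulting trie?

Trace insertions, counting only characters that open a new branch:
  "fyf" → 3 new (f, y, f)
  "ffyc" → prefix "f" already present; 3 new (f, y, c)
  "fycycffc" → prefix "fy" already present; 6 new (c, y, c, f, f, c)
  "fccffy" → prefix "f" already present; 5 new (c, c, f, f, y)
  "cfy" → 3 new (c, f, y)
  "fyyyycf" → prefix "fy" already present; 5 new (y, y, y, c, f)
  "ffcycyy" → prefix "ff" already present; 5 new (c, y, c, y, y)
  "cyycy" → prefix "c" already present; 4 new (y, y, c, y)
  "cycff" → prefix "cy" already present; 3 new (c, f, f)
  "fcfcc" → prefix "fc" already present; 3 new (f, c, c)
Total nodes = 3 + 3 + 6 + 5 + 3 + 5 + 5 + 4 + 3 + 3 = 40

40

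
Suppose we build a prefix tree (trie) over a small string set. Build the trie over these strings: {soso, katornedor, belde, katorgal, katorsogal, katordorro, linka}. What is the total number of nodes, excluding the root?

Insert word by word; a character creates a node only if that edge doesn't already exist:
  "soso" → 4 new (s, o, s, o)
  "katornedor" → 10 new (k, a, t, o, r, n, e, d, o, r)
  "belde" → 5 new (b, e, l, d, e)
  "katorgal" → prefix "kator" already present; 3 new (g, a, l)
  "katorsogal" → prefix "kator" already present; 5 new (s, o, g, a, l)
  "katordorro" → prefix "kator" already present; 5 new (d, o, r, r, o)
  "linka" → 5 new (l, i, n, k, a)
Total nodes = 4 + 10 + 5 + 3 + 5 + 5 + 5 = 37

37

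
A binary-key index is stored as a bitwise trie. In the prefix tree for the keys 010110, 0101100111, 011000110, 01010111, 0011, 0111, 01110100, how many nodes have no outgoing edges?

5

Leaves are exactly the stored words that no other stored word extends.
Those words: "0011", "01010111", "0101100111", "011000110", "01110100"
Leaf count: 5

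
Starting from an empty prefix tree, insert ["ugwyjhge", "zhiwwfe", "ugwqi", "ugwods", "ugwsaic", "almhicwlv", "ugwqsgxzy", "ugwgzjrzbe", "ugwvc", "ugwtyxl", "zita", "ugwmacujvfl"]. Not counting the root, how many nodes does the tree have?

62

Insert word by word; a character creates a node only if that edge doesn't already exist:
  "ugwyjhge" → 8 new (u, g, w, y, j, h, g, e)
  "zhiwwfe" → 7 new (z, h, i, w, w, f, e)
  "ugwqi" → prefix "ugw" already present; 2 new (q, i)
  "ugwods" → prefix "ugw" already present; 3 new (o, d, s)
  "ugwsaic" → prefix "ugw" already present; 4 new (s, a, i, c)
  "almhicwlv" → 9 new (a, l, m, h, i, c, w, l, v)
  "ugwqsgxzy" → prefix "ugwq" already present; 5 new (s, g, x, z, y)
  "ugwgzjrzbe" → prefix "ugw" already present; 7 new (g, z, j, r, z, b, e)
  "ugwvc" → prefix "ugw" already present; 2 new (v, c)
  "ugwtyxl" → prefix "ugw" already present; 4 new (t, y, x, l)
  "zita" → prefix "z" already present; 3 new (i, t, a)
  "ugwmacujvfl" → prefix "ugw" already present; 8 new (m, a, c, u, j, v, f, l)
Total nodes = 8 + 7 + 2 + 3 + 4 + 9 + 5 + 7 + 2 + 4 + 3 + 8 = 62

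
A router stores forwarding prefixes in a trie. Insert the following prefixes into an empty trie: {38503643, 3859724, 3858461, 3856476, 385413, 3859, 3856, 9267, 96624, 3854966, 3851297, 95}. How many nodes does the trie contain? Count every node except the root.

For each word, the new-node count is its length minus the longest prefix already in the trie:
  "38503643" → 8 new (3, 8, 5, 0, 3, 6, 4, 3)
  "3859724" → prefix "385" already present; 4 new (9, 7, 2, 4)
  "3858461" → prefix "385" already present; 4 new (8, 4, 6, 1)
  "3856476" → prefix "385" already present; 4 new (6, 4, 7, 6)
  "385413" → prefix "385" already present; 3 new (4, 1, 3)
  "3859" → prefix "3859" already present; 0 new (none)
  "3856" → prefix "3856" already present; 0 new (none)
  "9267" → 4 new (9, 2, 6, 7)
  "96624" → prefix "9" already present; 4 new (6, 6, 2, 4)
  "3854966" → prefix "3854" already present; 3 new (9, 6, 6)
  "3851297" → prefix "385" already present; 4 new (1, 2, 9, 7)
  "95" → prefix "9" already present; 1 new (5)
Total nodes = 8 + 4 + 4 + 4 + 3 + 0 + 0 + 4 + 4 + 3 + 4 + 1 = 39

39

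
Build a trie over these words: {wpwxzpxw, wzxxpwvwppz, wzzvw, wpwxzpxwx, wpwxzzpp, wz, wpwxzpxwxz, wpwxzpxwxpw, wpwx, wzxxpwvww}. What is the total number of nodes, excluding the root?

29

Count nodes per top-level branch (shared prefixes stored once):
  'w'-branch (wpwx, wpwxzpxw, wpwxzpxwx, wpwxzpxwxpw, wpwxzpxwxz, wpwxzzpp, wz, wzxxpwvwppz, wzxxpwvww, wzzvw): 29 nodes
Sum: 29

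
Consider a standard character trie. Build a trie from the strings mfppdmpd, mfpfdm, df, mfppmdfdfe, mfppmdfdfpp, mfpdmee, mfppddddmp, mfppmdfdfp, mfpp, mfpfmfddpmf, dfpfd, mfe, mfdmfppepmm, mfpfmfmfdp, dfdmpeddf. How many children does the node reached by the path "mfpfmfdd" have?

Follow the path "mfpfmfdd" to its node, then look at its outgoing edges.
Distinct next characters after "mfpfmfdd": p.
That node has 1 child edge.

1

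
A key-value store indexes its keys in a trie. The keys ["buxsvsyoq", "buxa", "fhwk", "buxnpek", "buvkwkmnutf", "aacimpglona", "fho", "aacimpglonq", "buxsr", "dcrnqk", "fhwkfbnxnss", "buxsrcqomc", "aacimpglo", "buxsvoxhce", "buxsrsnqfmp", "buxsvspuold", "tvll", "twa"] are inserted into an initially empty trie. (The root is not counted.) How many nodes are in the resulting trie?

81

For each word, the new-node count is its length minus the longest prefix already in the trie:
  "buxsvsyoq" → 9 new (b, u, x, s, v, s, y, o, q)
  "buxa" → prefix "bux" already present; 1 new (a)
  "fhwk" → 4 new (f, h, w, k)
  "buxnpek" → prefix "bux" already present; 4 new (n, p, e, k)
  "buvkwkmnutf" → prefix "bu" already present; 9 new (v, k, w, k, m, n, u, t, f)
  "aacimpglona" → 11 new (a, a, c, i, m, p, g, l, o, n, a)
  "fho" → prefix "fh" already present; 1 new (o)
  "aacimpglonq" → prefix "aacimpglon" already present; 1 new (q)
  "buxsr" → prefix "buxs" already present; 1 new (r)
  "dcrnqk" → 6 new (d, c, r, n, q, k)
  "fhwkfbnxnss" → prefix "fhwk" already present; 7 new (f, b, n, x, n, s, s)
  "buxsrcqomc" → prefix "buxsr" already present; 5 new (c, q, o, m, c)
  "aacimpglo" → prefix "aacimpglo" already present; 0 new (none)
  "buxsvoxhce" → prefix "buxsv" already present; 5 new (o, x, h, c, e)
  "buxsrsnqfmp" → prefix "buxsr" already present; 6 new (s, n, q, f, m, p)
  "buxsvspuold" → prefix "buxsvs" already present; 5 new (p, u, o, l, d)
  "tvll" → 4 new (t, v, l, l)
  "twa" → prefix "t" already present; 2 new (w, a)
Total nodes = 9 + 1 + 4 + 4 + 9 + 11 + 1 + 1 + 1 + 6 + 7 + 5 + 0 + 5 + 6 + 5 + 4 + 2 = 81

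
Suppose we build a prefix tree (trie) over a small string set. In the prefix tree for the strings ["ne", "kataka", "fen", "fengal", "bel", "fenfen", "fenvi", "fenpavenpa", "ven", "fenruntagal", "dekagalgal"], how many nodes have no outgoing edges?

Leaves are exactly the stored words that no other stored word extends.
Those words: "bel", "dekagalgal", "fenfen", "fengal", "fenpavenpa", "fenruntagal", "fenvi", "kataka", "ne", "ven"
Leaf count: 10

10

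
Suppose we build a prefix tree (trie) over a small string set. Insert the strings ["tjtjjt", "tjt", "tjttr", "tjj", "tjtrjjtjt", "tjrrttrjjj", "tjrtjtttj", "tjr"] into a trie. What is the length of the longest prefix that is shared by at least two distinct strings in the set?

3

The deepest shared node is where two words last agree before diverging.
"tjr" and "tjrrttrjjj" agree on "tjr" (3 characters) before diverging; nothing deeper is shared.
Longest shared-prefix length: 3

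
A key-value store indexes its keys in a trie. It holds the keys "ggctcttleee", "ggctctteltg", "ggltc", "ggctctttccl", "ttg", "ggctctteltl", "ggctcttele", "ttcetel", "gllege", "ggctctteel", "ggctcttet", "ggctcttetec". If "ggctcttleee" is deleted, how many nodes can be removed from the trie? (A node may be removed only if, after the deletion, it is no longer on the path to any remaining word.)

After clearing the end-marker at "ggctcttleee", prune upward until reaching a node still needed by another word.
The suffix "leee" (4 nodes) is used only by "ggctcttleee"; the node for "ggctctt" still has the child "e", so pruning stops there.
Nodes removed: 4

4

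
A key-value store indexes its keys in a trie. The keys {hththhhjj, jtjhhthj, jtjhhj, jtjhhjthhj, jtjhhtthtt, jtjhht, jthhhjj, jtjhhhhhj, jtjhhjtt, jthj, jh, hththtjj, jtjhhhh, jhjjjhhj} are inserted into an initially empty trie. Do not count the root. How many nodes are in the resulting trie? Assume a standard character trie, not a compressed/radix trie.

Trace insertions, counting only characters that open a new branch:
  "hththhhjj" → 9 new (h, t, h, t, h, h, h, j, j)
  "jtjhhthj" → 8 new (j, t, j, h, h, t, h, j)
  "jtjhhj" → prefix "jtjhh" already present; 1 new (j)
  "jtjhhjthhj" → prefix "jtjhhj" already present; 4 new (t, h, h, j)
  "jtjhhtthtt" → prefix "jtjhht" already present; 4 new (t, h, t, t)
  "jtjhht" → prefix "jtjhht" already present; 0 new (none)
  "jthhhjj" → prefix "jt" already present; 5 new (h, h, h, j, j)
  "jtjhhhhhj" → prefix "jtjhh" already present; 4 new (h, h, h, j)
  "jtjhhjtt" → prefix "jtjhhjt" already present; 1 new (t)
  "jthj" → prefix "jth" already present; 1 new (j)
  "jh" → prefix "j" already present; 1 new (h)
  "hththtjj" → prefix "hthth" already present; 3 new (t, j, j)
  "jtjhhhh" → prefix "jtjhhhh" already present; 0 new (none)
  "jhjjjhhj" → prefix "jh" already present; 6 new (j, j, j, h, h, j)
Total nodes = 9 + 8 + 1 + 4 + 4 + 0 + 5 + 4 + 1 + 1 + 1 + 3 + 0 + 6 = 47

47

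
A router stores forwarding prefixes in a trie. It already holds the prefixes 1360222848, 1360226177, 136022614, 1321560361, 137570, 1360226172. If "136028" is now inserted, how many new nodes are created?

1

The longest prefix of "136028" already in the trie is "13602" (length 5).
So 6 − 5 = 1 new nodes.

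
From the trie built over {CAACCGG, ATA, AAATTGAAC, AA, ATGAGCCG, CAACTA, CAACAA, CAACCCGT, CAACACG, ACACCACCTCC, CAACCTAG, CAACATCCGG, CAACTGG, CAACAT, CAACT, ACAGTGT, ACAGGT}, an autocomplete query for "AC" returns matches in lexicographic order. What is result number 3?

DFS of the "AC" subtree visits, in order: "ACACCACCTCC", "ACAGGT", "ACAGTGT"
Position 3: ACAGTGT

ACAGTGT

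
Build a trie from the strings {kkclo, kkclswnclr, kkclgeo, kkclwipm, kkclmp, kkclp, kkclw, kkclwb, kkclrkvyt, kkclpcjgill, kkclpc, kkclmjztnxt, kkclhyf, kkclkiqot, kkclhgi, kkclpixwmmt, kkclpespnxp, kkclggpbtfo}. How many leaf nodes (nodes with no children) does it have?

15

Leaves are exactly the stored words that no other stored word extends.
Those words: "kkclgeo", "kkclggpbtfo", "kkclhgi", "kkclhyf", "kkclkiqot", "kkclmjztnxt", "kkclmp", "kkclo", "kkclpcjgill", "kkclpespnxp", "kkclpixwmmt", "kkclrkvyt", "kkclswnclr", "kkclwb", "kkclwipm"
Leaf count: 15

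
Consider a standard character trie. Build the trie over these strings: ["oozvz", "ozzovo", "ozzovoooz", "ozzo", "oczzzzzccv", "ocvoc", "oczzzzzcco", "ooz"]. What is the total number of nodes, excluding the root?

26

Insert word by word; a character creates a node only if that edge doesn't already exist:
  "oozvz" → 5 new (o, o, z, v, z)
  "ozzovo" → prefix "o" already present; 5 new (z, z, o, v, o)
  "ozzovoooz" → prefix "ozzovo" already present; 3 new (o, o, z)
  "ozzo" → prefix "ozzo" already present; 0 new (none)
  "oczzzzzccv" → prefix "o" already present; 9 new (c, z, z, z, z, z, c, c, v)
  "ocvoc" → prefix "oc" already present; 3 new (v, o, c)
  "oczzzzzcco" → prefix "oczzzzzcc" already present; 1 new (o)
  "ooz" → prefix "ooz" already present; 0 new (none)
Total nodes = 5 + 5 + 3 + 0 + 9 + 3 + 1 + 0 = 26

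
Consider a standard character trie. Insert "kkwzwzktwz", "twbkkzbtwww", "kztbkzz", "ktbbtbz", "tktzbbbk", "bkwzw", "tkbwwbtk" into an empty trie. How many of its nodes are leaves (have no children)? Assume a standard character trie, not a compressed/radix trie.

7

Leaves are exactly the stored words that no other stored word extends.
Those words: "bkwzw", "kkwzwzktwz", "ktbbtbz", "kztbkzz", "tkbwwbtk", "tktzbbbk", "twbkkzbtwww"
Leaf count: 7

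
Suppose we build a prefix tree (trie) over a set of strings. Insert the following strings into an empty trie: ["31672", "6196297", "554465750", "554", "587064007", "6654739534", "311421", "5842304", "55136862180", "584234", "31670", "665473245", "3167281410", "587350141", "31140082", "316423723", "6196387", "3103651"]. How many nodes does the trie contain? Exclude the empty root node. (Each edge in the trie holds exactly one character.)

Count nodes per top-level branch (shared prefixes stored once):
  '3'-branch (3103651, 31140082, 311421, 316423723, 31670, 31672, 3167281410): 30 nodes
  '5'-branch (55136862180, 554, 554465750, 5842304, 584234, 587064007, 587350141): 38 nodes
  '6'-branch (6196297, 6196387, 665473245, 6654739534): 22 nodes
Sum: 90

90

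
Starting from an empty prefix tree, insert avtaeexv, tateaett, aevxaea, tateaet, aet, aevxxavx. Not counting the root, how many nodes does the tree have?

For each word, the new-node count is its length minus the longest prefix already in the trie:
  "avtaeexv" → 8 new (a, v, t, a, e, e, x, v)
  "tateaett" → 8 new (t, a, t, e, a, e, t, t)
  "aevxaea" → prefix "a" already present; 6 new (e, v, x, a, e, a)
  "tateaet" → prefix "tateaet" already present; 0 new (none)
  "aet" → prefix "ae" already present; 1 new (t)
  "aevxxavx" → prefix "aevx" already present; 4 new (x, a, v, x)
Total nodes = 8 + 8 + 6 + 0 + 1 + 4 = 27

27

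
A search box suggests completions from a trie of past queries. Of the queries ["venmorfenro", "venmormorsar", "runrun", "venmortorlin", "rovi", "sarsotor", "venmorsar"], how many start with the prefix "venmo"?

4

Walk to "venmo"; the words in its subtree are exactly those with that prefix.
Matches: "venmorfenro", "venmormorsar", "venmorsar", "venmortorlin"
Count: 4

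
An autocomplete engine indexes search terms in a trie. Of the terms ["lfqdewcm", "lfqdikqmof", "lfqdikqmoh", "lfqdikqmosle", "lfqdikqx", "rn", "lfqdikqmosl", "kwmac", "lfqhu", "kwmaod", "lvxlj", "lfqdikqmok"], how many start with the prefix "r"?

1

Filter for entries beginning with "r":
Words under "r": rn
Count: 1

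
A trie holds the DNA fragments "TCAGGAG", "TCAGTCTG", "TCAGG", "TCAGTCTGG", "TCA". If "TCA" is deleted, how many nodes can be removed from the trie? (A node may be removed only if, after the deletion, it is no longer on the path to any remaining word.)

After clearing the end-marker at "TCA", prune upward until reaching a node still needed by another word.
Every node on "TCA" is still needed (e.g. by "TCAGGAG"), so nothing is freed.
Nodes removed: 0

0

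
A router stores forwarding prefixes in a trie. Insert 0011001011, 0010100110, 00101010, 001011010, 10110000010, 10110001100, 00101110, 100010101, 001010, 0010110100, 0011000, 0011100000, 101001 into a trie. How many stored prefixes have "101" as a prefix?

Traverse to the node for "101", then collect every word in that subtree.
Matches: "101001", "10110000010", "10110001100"
Count: 3

3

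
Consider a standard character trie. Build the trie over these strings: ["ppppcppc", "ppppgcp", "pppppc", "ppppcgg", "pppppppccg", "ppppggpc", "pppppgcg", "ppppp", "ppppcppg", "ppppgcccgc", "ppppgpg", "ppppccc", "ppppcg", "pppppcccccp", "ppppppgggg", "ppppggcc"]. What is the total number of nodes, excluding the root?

46

Insert word by word; a character creates a node only if that edge doesn't already exist:
  "ppppcppc" → 8 new (p, p, p, p, c, p, p, c)
  "ppppgcp" → prefix "pppp" already present; 3 new (g, c, p)
  "pppppc" → prefix "pppp" already present; 2 new (p, c)
  "ppppcgg" → prefix "ppppc" already present; 2 new (g, g)
  "pppppppccg" → prefix "ppppp" already present; 5 new (p, p, c, c, g)
  "ppppggpc" → prefix "ppppg" already present; 3 new (g, p, c)
  "pppppgcg" → prefix "ppppp" already present; 3 new (g, c, g)
  "ppppp" → prefix "ppppp" already present; 0 new (none)
  "ppppcppg" → prefix "ppppcpp" already present; 1 new (g)
  "ppppgcccgc" → prefix "ppppgc" already present; 4 new (c, c, g, c)
  "ppppgpg" → prefix "ppppg" already present; 2 new (p, g)
  "ppppccc" → prefix "ppppc" already present; 2 new (c, c)
  "ppppcg" → prefix "ppppcg" already present; 0 new (none)
  "pppppcccccp" → prefix "pppppc" already present; 5 new (c, c, c, c, p)
  "ppppppgggg" → prefix "pppppp" already present; 4 new (g, g, g, g)
  "ppppggcc" → prefix "ppppgg" already present; 2 new (c, c)
Total nodes = 8 + 3 + 2 + 2 + 5 + 3 + 3 + 0 + 1 + 4 + 2 + 2 + 0 + 5 + 4 + 2 = 46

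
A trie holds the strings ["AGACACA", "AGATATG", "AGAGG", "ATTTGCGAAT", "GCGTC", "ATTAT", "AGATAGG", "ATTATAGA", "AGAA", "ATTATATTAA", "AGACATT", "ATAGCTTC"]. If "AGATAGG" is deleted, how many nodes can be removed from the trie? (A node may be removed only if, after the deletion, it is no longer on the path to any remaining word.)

2

A node on "AGATAGG"'s path can go only if nothing else ends at it or branches off below it.
The suffix "GG" (2 nodes) is used only by "AGATAGG"; the node for "AGATA" still has the child "T", so pruning stops there.
Nodes removed: 2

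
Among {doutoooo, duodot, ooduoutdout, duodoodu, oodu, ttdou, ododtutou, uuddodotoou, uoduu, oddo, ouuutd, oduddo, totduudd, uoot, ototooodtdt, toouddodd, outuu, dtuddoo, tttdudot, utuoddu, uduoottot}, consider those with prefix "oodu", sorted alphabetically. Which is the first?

oodu

Words with prefix "oodu", in lexicographic order: "oodu", "ooduoutdout"
Position 1: oodu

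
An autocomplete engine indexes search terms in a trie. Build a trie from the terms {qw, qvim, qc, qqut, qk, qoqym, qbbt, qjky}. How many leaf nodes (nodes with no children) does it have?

A leaf is a node with no children — equivalently, the end of a word that is not a proper prefix of any other stored word.
Those words: "qbbt", "qc", "qjky", "qk", "qoqym", "qqut", "qvim", "qw"
Leaf count: 8

8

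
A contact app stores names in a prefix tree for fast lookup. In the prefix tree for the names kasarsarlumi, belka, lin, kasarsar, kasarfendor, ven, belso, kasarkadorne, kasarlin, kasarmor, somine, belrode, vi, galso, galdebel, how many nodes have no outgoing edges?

14

A leaf is a node with no children — equivalently, the end of a word that is not a proper prefix of any other stored word.
Those words: "belka", "belrode", "belso", "galdebel", "galso", "kasarfendor", "kasarkadorne", "kasarlin", "kasarmor", "kasarsarlumi", "lin", "somine", "ven", "vi"
Leaf count: 14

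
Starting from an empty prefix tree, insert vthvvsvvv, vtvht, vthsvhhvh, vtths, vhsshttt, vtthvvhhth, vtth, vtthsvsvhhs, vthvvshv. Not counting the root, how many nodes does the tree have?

42

Count nodes per top-level branch (shared prefixes stored once):
  'v'-branch (vhsshttt, vthsvhhvh, vthvvshv, vthvvsvvv, vtth, vtths, vtthsvsvhhs, vtthvvhhth, vtvht): 42 nodes
Sum: 42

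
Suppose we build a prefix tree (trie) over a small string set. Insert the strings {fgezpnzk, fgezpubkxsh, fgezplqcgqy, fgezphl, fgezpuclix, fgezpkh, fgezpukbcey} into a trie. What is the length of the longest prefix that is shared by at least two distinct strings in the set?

Equivalently: take the maximum, over all pairs, of their longest common prefix length.
"fgezpubkxsh" and "fgezpuclix" agree on "fgezpu" (6 characters) before diverging; nothing deeper is shared.
Longest shared-prefix length: 6

6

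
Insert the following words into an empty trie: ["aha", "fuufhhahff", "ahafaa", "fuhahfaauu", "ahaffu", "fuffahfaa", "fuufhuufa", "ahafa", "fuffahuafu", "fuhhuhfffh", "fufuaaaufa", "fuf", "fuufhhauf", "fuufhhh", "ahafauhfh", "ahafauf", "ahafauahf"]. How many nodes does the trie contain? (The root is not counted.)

For each word, the new-node count is its length minus the longest prefix already in the trie:
  "aha" → 3 new (a, h, a)
  "fuufhhahff" → 10 new (f, u, u, f, h, h, a, h, f, f)
  "ahafaa" → prefix "aha" already present; 3 new (f, a, a)
  "fuhahfaauu" → prefix "fu" already present; 8 new (h, a, h, f, a, a, u, u)
  "ahaffu" → prefix "ahaf" already present; 2 new (f, u)
  "fuffahfaa" → prefix "fu" already present; 7 new (f, f, a, h, f, a, a)
  "fuufhuufa" → prefix "fuufh" already present; 4 new (u, u, f, a)
  "ahafa" → prefix "ahafa" already present; 0 new (none)
  "fuffahuafu" → prefix "fuffah" already present; 4 new (u, a, f, u)
  "fuhhuhfffh" → prefix "fuh" already present; 7 new (h, u, h, f, f, f, h)
  "fufuaaaufa" → prefix "fuf" already present; 7 new (u, a, a, a, u, f, a)
  "fuf" → prefix "fuf" already present; 0 new (none)
  "fuufhhauf" → prefix "fuufhha" already present; 2 new (u, f)
  "fuufhhh" → prefix "fuufhh" already present; 1 new (h)
  "ahafauhfh" → prefix "ahafa" already present; 4 new (u, h, f, h)
  "ahafauf" → prefix "ahafau" already present; 1 new (f)
  "ahafauahf" → prefix "ahafau" already present; 3 new (a, h, f)
Total nodes = 3 + 10 + 3 + 8 + 2 + 7 + 4 + 0 + 4 + 7 + 7 + 0 + 2 + 1 + 4 + 1 + 3 = 66

66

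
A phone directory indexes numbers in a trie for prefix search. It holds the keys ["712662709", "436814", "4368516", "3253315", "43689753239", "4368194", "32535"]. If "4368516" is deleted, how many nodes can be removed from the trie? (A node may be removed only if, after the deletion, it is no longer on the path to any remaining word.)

3

A node on "4368516"'s path can go only if nothing else ends at it or branches off below it.
The suffix "516" (3 nodes) is used only by "4368516"; the node for "4368" still has the child "1", so pruning stops there.
Nodes removed: 3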